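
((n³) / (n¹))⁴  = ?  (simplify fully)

n⁸

Inside the bracket: n²
Raise to the power 4: n⁸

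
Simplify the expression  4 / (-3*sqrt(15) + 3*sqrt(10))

(-4*sqrt(15) - 4*sqrt(10))/15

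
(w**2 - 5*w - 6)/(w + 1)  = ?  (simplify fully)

w - 6

Factor: w**2 - 5*w - 6 = (w + 1)*(w - 6)
Cancel the common factor (w + 1).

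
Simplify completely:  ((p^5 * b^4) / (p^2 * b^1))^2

Inside the bracket: p^3 * b^3
Raise to the power 2: p^6 * b^6

b^6*p^6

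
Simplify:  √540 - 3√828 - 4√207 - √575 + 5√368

-15*√23 + 6*√15

√540 = 6*√15; 3√828 = 18*√23; 4√207 = 12*√23; √575 = 5*√23; 5√368 = 20*√23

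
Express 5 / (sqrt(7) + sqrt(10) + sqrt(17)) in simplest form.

(-sqrt(1190) + 7*sqrt(10) + 10*sqrt(7))/28

Group as (sqrt(7) + sqrt(10)) + sqrt(17); multiply by (sqrt(7) + sqrt(10)) - sqrt(17), then rationalise the remaining surd.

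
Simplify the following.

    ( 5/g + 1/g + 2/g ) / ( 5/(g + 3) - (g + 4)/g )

(-8*g - 24)/(g^2 + 2*g + 12)

Numerator: 5/g + 1/g + 2/g = 8/g
Denominator: 5/(g + 3) - (g + 4)/g = (-g^2 - 2*g - 12)/(g^2 + 3*g)
Divide: (8/g) · ((g^2 + 3*g)/(-g^2 - 2*g - 12)) = (-8*g - 24)/(g^2 + 2*g + 12)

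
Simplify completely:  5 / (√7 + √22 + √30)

(-4*√1155 - √30 + 15*√22 + 45*√7)/123

Group as (√22 + √30) + √7; multiply by (√22 + √30) - √7, then rationalise the remaining surd.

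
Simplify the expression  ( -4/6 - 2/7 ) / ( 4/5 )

Numerator: -4/6 - 2/7 = -20/21
Denominator: 4/5 = 4/5
Divide: (-20/21) · (5/4) = -25/21

-25/21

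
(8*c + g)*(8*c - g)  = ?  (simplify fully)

64*c^2 - g^2

Product of conjugates: (P+Q)(P-Q) = P^2 - Q^2.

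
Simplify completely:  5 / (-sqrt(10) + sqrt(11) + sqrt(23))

Group as (sqrt(11) + sqrt(23)) - sqrt(10); multiply by (sqrt(11) + sqrt(23)) + sqrt(10), then rationalise the remaining surd.

(-60*sqrt(10) - 5*sqrt(23) + 55*sqrt(11) + 5*sqrt(2530))/218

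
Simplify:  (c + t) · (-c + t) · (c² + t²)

Telescope via difference of squares: (t+c)(t-c) = -c² + t², then repeat with the next factor.

-c⁴ + t⁴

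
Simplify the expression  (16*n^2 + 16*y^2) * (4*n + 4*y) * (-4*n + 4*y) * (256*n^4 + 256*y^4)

-65536*n^8 + 65536*y^8

Pair the conjugate factors: ((4*y)+(4*n))((4*y)-(4*n)) = -16*n^2 + 16*y^2, then repeat with the next factor.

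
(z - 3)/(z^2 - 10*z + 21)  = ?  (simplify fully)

Factor: z^2 - 10*z + 21 = (z - 7)*(z - 3)
Cancel the common factor (z - 3).

1/(z - 7)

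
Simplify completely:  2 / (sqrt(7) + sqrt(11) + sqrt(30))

(-sqrt(2310) - 6*sqrt(30) + 13*sqrt(11) + 17*sqrt(7))/41

Group as (sqrt(7) + sqrt(30)) + sqrt(11); multiply by (sqrt(7) + sqrt(30)) - sqrt(11), then rationalise the remaining surd.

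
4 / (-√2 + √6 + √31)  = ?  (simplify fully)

(-108*√6 - 16*√93 + 140*√2 + 92*√31)/481

Group as (√6 + √31) - √2; multiply by (√6 + √31) + √2, then rationalise the remaining surd.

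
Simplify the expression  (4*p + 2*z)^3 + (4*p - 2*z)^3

128*p^3 + 96*p*z^2

Binomially expand both and collect terms in (4*p), (2*z).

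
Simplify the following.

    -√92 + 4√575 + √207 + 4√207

33*√23

√92 = 2*√23; 4√575 = 20*√23; √207 = 3*√23; 4√207 = 12*√23
Combine: (-2 + 20 + 3 + 12)·√23 = 33*√23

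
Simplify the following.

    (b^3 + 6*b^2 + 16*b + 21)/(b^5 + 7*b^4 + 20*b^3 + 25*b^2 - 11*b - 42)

Factor: b^3 + 6*b^2 + 16*b + 21 = (b^2 + 3*b + 7)*(b + 3);  b^5 + 7*b^4 + 20*b^3 + 25*b^2 - 11*b - 42 = (b + 3)*(b - 1)*(b^2 + 3*b + 7)*(b + 2)
Cancel the common factors (b^2 + 3*b + 7), (b + 3).

1/(b^2 + b - 2)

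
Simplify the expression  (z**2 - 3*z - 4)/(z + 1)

z - 4

Factor: z**2 - 3*z - 4 = (z - 4)*(z + 1)
Cancel the common factor (z + 1).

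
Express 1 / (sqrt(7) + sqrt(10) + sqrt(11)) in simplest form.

Group as (sqrt(7) + sqrt(11)) + sqrt(10); multiply by (sqrt(7) + sqrt(11)) - sqrt(10), then rationalise the remaining surd.

(-sqrt(770) + 3*sqrt(11) + 4*sqrt(10) + 7*sqrt(7))/122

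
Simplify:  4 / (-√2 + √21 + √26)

(-180*√2 - 12*√26 + 28*√21 + 16*√273)/159

Group as (√21 + √26) - √2; multiply by (√21 + √26) + √2, then rationalise the remaining surd.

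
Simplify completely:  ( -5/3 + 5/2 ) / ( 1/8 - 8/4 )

Numerator: -5/3 + 5/2 = 5/6
Denominator: 1/8 - 8/4 = -15/8
Divide: (5/6) · (-8/15) = -4/9

-4/9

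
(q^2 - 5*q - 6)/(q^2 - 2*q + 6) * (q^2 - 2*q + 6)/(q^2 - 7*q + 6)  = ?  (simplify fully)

(q + 1)/(q - 1)

Factor: q^2 - 5*q - 6 = (q + 1)*(q - 6);  q^2 - 7*q + 6 = (q - 1)*(q - 6)
Cancel the common factors (q^2 - 2*q + 6), (q - 6).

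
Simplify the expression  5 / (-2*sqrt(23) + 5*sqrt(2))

(-10*sqrt(23) - 25*sqrt(2))/42

Multiply numerator and denominator by 5*sqrt(2) + 2*sqrt(23).
Denominator becomes -42; numerator becomes 25*sqrt(2) + 10*sqrt(23).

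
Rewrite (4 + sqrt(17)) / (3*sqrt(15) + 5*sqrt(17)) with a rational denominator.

Multiply numerator and denominator by -3*sqrt(15) + 5*sqrt(17).
Denominator becomes 290; numerator becomes -3*sqrt(255) - 12*sqrt(15) + 20*sqrt(17) + 85.

(-3*sqrt(255) - 12*sqrt(15) + 20*sqrt(17) + 85)/290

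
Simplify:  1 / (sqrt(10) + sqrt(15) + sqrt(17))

Group as (sqrt(10) + sqrt(15)) + sqrt(17); multiply by (sqrt(10) + sqrt(15)) - sqrt(17), then rationalise the remaining surd.

(-5*sqrt(102) + 4*sqrt(17) + 6*sqrt(15) + 11*sqrt(10))/268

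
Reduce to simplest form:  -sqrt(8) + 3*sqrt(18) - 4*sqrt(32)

-9*sqrt(2)

sqrt(8) = 2*sqrt(2); 3*sqrt(18) = 9*sqrt(2); 4*sqrt(32) = 16*sqrt(2)
Combine: (-2 + 9 - 16)·sqrt(2) = -9*sqrt(2)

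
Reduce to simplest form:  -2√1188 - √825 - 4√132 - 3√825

2√1188 = 12*√33; √825 = 5*√33; 4√132 = 8*√33; 3√825 = 15*√33
Combine: (-12 - 5 - 8 - 15)·√33 = -40*√33

-40*√33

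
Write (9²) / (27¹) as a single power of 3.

3^1

9² = 3^4; 27¹ = 3^3
Combine exponents: 3^1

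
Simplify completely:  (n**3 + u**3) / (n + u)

n**2 - n*u + u**2

u**3 + n**3 = (n + u)(n**2 - n*u + u**2).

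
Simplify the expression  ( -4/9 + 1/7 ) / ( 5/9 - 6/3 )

19/91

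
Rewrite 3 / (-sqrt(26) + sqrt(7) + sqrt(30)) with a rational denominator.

(-33*sqrt(26) + 9*sqrt(30) + 147*sqrt(7) + 12*sqrt(1365))/719

Group as (sqrt(7) + sqrt(30)) - sqrt(26); multiply by (sqrt(7) + sqrt(30)) + sqrt(26), then rationalise the remaining surd.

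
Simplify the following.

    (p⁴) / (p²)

Quotient: p²

p²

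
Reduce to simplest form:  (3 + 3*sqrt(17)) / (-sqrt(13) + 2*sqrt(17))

(3*sqrt(13) + 6*sqrt(17) + 3*sqrt(221) + 102)/55

Multiply numerator and denominator by sqrt(13) + 2*sqrt(17).
Denominator becomes 55; numerator becomes 3*sqrt(13) + 6*sqrt(17) + 3*sqrt(221) + 102.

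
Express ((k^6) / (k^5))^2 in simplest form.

Inside the bracket: k^1
Raise to the power 2: k^2

k^2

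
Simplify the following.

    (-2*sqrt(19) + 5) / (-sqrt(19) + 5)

(-5*sqrt(19) - 13)/6

Multiply numerator and denominator by sqrt(19) + 5.
Denominator becomes 6; numerator becomes -5*sqrt(19) - 13.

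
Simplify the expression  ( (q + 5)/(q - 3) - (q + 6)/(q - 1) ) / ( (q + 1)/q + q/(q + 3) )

Numerator: (q + 5)/(q - 3) - (q + 6)/(q - 1) = (q + 13)/(q² - 4*q + 3)
Denominator: (q + 1)/q + q/(q + 3) = (2*q² + 4*q + 3)/(q² + 3*q)
Divide: ((q + 13)/(q² - 4*q + 3)) · ((q² + 3*q)/(2*q² + 4*q + 3)) = (q³ + 16*q² + 39*q)/(2*q⁴ - 4*q³ - 7*q² + 9)

(q³ + 16*q² + 39*q)/(2*q⁴ - 4*q³ - 7*q² + 9)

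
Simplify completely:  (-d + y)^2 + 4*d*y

(d + y)^2

Expand the square and combine the 4*d*y term.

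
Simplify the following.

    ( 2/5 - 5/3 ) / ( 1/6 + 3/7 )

Numerator: 2/5 - 5/3 = -19/15
Denominator: 1/6 + 3/7 = 25/42
Divide: (-19/15) · (42/25) = -266/125

-266/125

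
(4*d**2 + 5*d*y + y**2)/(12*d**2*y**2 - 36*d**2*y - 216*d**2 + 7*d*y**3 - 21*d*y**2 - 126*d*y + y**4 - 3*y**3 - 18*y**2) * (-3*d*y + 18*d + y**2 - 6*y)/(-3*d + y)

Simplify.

(d + y)/(3*d*y + 9*d + y**2 + 3*y)

Factor: 4*d**2 + 5*d*y + y**2 = (d + y)*(4*d + y);  12*d**2*y**2 - 36*d**2*y - 216*d**2 + 7*d*y**3 - 21*d*y**2 - 126*d*y + y**4 - 3*y**3 - 18*y**2 = (y + 3)*(4*d + y)*(y - 6)*(3*d + y);  -3*d*y + 18*d + y**2 - 6*y = (-3*d + y)*(y - 6)
Cancel the common factors (y - 6), (-3*d + y), (4*d + y).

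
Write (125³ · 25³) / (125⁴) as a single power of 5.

125³ = 5^9; 25³ = 5^6; 125⁴ = 5^12
Combine exponents: 5^3

5^3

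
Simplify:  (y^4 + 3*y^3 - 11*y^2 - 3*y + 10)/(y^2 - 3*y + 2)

y^2 + 6*y + 5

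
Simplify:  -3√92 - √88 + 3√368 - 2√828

-6*√23 - 2*√22

3√92 = 6*√23; √88 = 2*√22; 3√368 = 12*√23; 2√828 = 12*√23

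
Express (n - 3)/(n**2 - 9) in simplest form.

Factor: n**2 - 9 = (n + 3)*(n - 3)
Cancel the common factor (n - 3).

1/(n + 3)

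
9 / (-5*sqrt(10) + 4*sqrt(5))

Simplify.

Multiply numerator and denominator by 4*sqrt(5) + 5*sqrt(10).
Denominator becomes -170; numerator becomes 36*sqrt(5) + 45*sqrt(10).

(-45*sqrt(10) - 36*sqrt(5))/170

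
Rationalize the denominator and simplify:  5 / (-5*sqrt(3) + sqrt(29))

(-25*sqrt(3) - 5*sqrt(29))/46

Multiply numerator and denominator by sqrt(29) + 5*sqrt(3).
Denominator becomes -46; numerator becomes 5*sqrt(29) + 25*sqrt(3).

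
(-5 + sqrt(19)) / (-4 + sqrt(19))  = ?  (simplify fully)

Multiply numerator and denominator by -sqrt(19) - 4.
Denominator becomes -3; numerator becomes 1 + sqrt(19).

(-sqrt(19) - 1)/3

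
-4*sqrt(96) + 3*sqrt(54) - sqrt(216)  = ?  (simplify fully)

-13*sqrt(6)

4*sqrt(96) = 16*sqrt(6); 3*sqrt(54) = 9*sqrt(6); sqrt(216) = 6*sqrt(6)
Combine: (-16 + 9 - 6)·sqrt(6) = -13*sqrt(6)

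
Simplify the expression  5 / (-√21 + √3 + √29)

Group as (√3 + √29) - √21; multiply by (√3 + √29) + √21, then rationalise the remaining surd.

(-55*√21 - 25*√29 + 235*√3 + 30*√203)/227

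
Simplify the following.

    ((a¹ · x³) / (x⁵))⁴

a⁴/x⁸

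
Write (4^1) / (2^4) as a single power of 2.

4^1 = 2^2; 2^4 = 2^4
Combine exponents: 2^(-2)

2^(-2)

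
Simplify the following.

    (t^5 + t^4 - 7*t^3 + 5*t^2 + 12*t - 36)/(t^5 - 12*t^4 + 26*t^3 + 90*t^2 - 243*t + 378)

(t^2 - 4)/(t^2 - 13*t + 42)

Factor: t^5 + t^4 - 7*t^3 + 5*t^2 + 12*t - 36 = (t^2 - 2*t + 3)*(t + 3)*(t + 2)*(t - 2);  t^5 - 12*t^4 + 26*t^3 + 90*t^2 - 243*t + 378 = (t^2 - 2*t + 3)*(t + 3)*(t - 6)*(t - 7)
Cancel the common factors (t^2 - 2*t + 3), (t + 3).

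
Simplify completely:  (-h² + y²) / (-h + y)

h + y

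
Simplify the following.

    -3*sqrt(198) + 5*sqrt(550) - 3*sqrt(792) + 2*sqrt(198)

4*sqrt(22)

3*sqrt(198) = 9*sqrt(22); 5*sqrt(550) = 25*sqrt(22); 3*sqrt(792) = 18*sqrt(22); 2*sqrt(198) = 6*sqrt(22)
Combine: (-9 + 25 - 18 + 6)·sqrt(22) = 4*sqrt(22)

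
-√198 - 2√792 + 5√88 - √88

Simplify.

-7*√22

√198 = 3*√22; 2√792 = 12*√22; 5√88 = 10*√22; √88 = 2*√22
Combine: (-3 - 12 + 10 - 2)·√22 = -7*√22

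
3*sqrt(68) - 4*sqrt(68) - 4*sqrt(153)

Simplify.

3*sqrt(68) = 6*sqrt(17); 4*sqrt(68) = 8*sqrt(17); 4*sqrt(153) = 12*sqrt(17)
Combine: (6 - 8 - 12)·sqrt(17) = -14*sqrt(17)

-14*sqrt(17)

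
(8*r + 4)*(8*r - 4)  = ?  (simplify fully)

64*r**2 - 16

(8*r)**2 - (4)**2 = 64*r**2 - 16.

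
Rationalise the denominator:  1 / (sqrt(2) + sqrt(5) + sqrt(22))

Group as (sqrt(2) + sqrt(5)) + sqrt(22); multiply by (sqrt(2) + sqrt(5)) - sqrt(22), then rationalise the remaining surd.

(-19*sqrt(5) - 25*sqrt(2) + 4*sqrt(55) + 15*sqrt(22))/185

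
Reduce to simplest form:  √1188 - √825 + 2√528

√1188 = 6*√33; √825 = 5*√33; 2√528 = 8*√33
Combine: (6 - 5 + 8)·√33 = 9*√33

9*√33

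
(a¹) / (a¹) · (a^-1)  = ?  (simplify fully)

Quotient: 1
Multiply by (a^-1): add exponents.

1/a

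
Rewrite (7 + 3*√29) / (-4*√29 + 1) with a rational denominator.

Multiply numerator and denominator by 1 + 4*√29.
Denominator becomes -463; numerator becomes 31*√29 + 355.

(-355 - 31*√29)/463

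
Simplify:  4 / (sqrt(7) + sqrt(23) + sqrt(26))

(-2*sqrt(4186) + 4*sqrt(26) + 10*sqrt(23) + 42*sqrt(7))/157

Group as (sqrt(7) + sqrt(26)) + sqrt(23); multiply by (sqrt(7) + sqrt(26)) - sqrt(23), then rationalise the remaining surd.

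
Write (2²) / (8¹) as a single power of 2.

2^(-1)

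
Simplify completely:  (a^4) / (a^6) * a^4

a^2

Quotient: (a^-2)
Multiply by a^4: add exponents.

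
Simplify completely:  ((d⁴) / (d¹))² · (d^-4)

Inside the bracket: d³
Raise to the power 2: d⁶
Multiply by (d^-4): add exponents.

d²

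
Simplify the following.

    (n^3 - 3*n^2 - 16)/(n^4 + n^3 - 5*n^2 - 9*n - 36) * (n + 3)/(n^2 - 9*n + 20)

1/(n^2 - 8*n + 15)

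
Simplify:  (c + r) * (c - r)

c^2 - r^2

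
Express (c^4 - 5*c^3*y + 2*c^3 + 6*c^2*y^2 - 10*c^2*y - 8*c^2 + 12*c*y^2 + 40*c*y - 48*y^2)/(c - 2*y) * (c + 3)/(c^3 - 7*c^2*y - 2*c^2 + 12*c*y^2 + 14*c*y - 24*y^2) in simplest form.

Factor: c^4 - 5*c^3*y + 2*c^3 + 6*c^2*y^2 - 10*c^2*y - 8*c^2 + 12*c*y^2 + 40*c*y - 48*y^2 = (c + 4)*(c - 3*y)*(c - 2)*(c - 2*y);  c^3 - 7*c^2*y - 2*c^2 + 12*c*y^2 + 14*c*y - 24*y^2 = (c - 3*y)*(c - 4*y)*(c - 2)
Cancel the common factors (c - 2*y), (c - 2), (c - 3*y).

(-c^2 - 7*c - 12)/(-c + 4*y)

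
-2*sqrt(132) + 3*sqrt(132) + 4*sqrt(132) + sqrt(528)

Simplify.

2*sqrt(132) = 4*sqrt(33); 3*sqrt(132) = 6*sqrt(33); 4*sqrt(132) = 8*sqrt(33); sqrt(528) = 4*sqrt(33)
Combine: (-4 + 6 + 8 + 4)·sqrt(33) = 14*sqrt(33)

14*sqrt(33)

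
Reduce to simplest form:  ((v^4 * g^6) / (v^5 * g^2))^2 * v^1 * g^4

Inside the bracket: (v^-1) * g^4
Raise to the power 2: (v^-2) * g^8
Multiply by v^1 * g^4: add exponents.

g^12/v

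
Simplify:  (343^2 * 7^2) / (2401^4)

7^(-8)

343^2 = 7^6; 7^2 = 7^2; 2401^4 = 7^16
Combine exponents: 7^(-8)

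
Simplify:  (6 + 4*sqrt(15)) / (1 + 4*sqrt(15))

(20*sqrt(15) + 234)/239

Multiply numerator and denominator by -4*sqrt(15) + 1.
Denominator becomes -239; numerator becomes -234 - 20*sqrt(15).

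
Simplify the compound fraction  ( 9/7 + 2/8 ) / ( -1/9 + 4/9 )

Numerator: 9/7 + 2/8 = 43/28
Denominator: -1/9 + 4/9 = 1/3
Divide: (43/28) · (3) = 129/28

129/28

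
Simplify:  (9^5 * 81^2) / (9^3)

3^12

9^5 = 3^10; 81^2 = 3^8; 9^3 = 3^6
Combine exponents: 3^12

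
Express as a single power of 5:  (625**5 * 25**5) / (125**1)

625**5 = 5**20; 25**5 = 5**10; 125**1 = 5**3
Combine exponents: 5**27

5**27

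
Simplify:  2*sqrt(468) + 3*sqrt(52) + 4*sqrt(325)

2*sqrt(468) = 12*sqrt(13); 3*sqrt(52) = 6*sqrt(13); 4*sqrt(325) = 20*sqrt(13)
Combine: (12 + 6 + 20)·sqrt(13) = 38*sqrt(13)

38*sqrt(13)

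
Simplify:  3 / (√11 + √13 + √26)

Group as (√11 + √13) + √26; multiply by (√11 + √13) - √26, then rationalise the remaining surd.

(-39*√22 - 3*√26 + 36*√13 + 42*√11)/284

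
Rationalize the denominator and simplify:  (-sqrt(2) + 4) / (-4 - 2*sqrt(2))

Multiply numerator and denominator by -4 + 2*sqrt(2).
Denominator becomes 8; numerator becomes -20 + 12*sqrt(2).

(-5 + 3*sqrt(2))/2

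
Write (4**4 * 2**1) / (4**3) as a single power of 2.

4**4 = 2**8; 2**1 = 2**1; 4**3 = 2**6
Combine exponents: 2**3

2**3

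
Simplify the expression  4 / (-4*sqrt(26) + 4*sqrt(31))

(sqrt(26) + sqrt(31))/5

Multiply numerator and denominator by 4*sqrt(26) + 4*sqrt(31).
Denominator becomes 80; numerator becomes 16*sqrt(26) + 16*sqrt(31).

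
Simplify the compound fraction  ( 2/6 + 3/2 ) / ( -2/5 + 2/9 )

-165/16

Numerator: 2/6 + 3/2 = 11/6
Denominator: -2/5 + 2/9 = -8/45
Divide: (11/6) · (-45/8) = -165/16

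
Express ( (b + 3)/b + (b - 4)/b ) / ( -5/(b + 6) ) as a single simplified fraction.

Numerator: (b + 3)/b + (b - 4)/b = (2*b - 1)/b
Denominator: -5/(b + 6) = -5/(b + 6)
Divide: ((2*b - 1)/b) · (-b/5 - 6/5) = (-2*b**2 - 11*b + 6)/(5*b)

(-2*b**2 - 11*b + 6)/(5*b)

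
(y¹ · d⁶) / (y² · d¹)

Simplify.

Quotient: (y^-1) · d⁵

d⁵/y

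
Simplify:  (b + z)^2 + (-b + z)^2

2*b^2 + 2*z^2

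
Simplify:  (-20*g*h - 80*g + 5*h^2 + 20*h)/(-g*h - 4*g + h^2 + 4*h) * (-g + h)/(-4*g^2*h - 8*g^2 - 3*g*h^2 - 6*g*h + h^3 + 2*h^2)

5/(g*h + 2*g + h^2 + 2*h)

Factor: -20*g*h - 80*g + 5*h^2 + 20*h = 5*(h + 4)*(-4*g + h);  -g*h - 4*g + h^2 + 4*h = (h + 4)*(-g + h);  -4*g^2*h - 8*g^2 - 3*g*h^2 - 6*g*h + h^3 + 2*h^2 = (-4*g + h)*(g + h)*(h + 2)
Cancel the common factors (-g + h), (h + 4), (-4*g + h).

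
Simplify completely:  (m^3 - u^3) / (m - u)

m^2 + m*u + u^2

Apply the difference-of-cubes factorisation and cancel (m - u).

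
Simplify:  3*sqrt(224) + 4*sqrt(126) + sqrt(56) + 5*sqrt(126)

41*sqrt(14)

3*sqrt(224) = 12*sqrt(14); 4*sqrt(126) = 12*sqrt(14); sqrt(56) = 2*sqrt(14); 5*sqrt(126) = 15*sqrt(14)
Combine: (12 + 12 + 2 + 15)·sqrt(14) = 41*sqrt(14)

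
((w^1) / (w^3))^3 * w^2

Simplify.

Inside the bracket: (w^-2)
Raise to the power 3: (w^-6)
Multiply by w^2: add exponents.

w^(-4)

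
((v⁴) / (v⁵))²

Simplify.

Inside the bracket: (v^-1)
Raise to the power 2: (v^-2)

v^(-2)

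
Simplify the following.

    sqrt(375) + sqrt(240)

sqrt(375) = 5*sqrt(15); sqrt(240) = 4*sqrt(15)
Combine: (5 + 4)·sqrt(15) = 9*sqrt(15)

9*sqrt(15)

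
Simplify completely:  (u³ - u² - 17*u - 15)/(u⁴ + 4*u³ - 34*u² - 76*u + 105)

Factor: u³ - u² - 17*u - 15 = (u - 5)·(u + 1)·(u + 3);  u⁴ + 4*u³ - 34*u² - 76*u + 105 = (u - 5)·(u + 7)·(u - 1)·(u + 3)
Cancel the common factors (u + 3), (u - 5).

(u + 1)/(u² + 6*u - 7)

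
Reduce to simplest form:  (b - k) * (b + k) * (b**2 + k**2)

Pair the conjugate factors: (b+k)(b-k) = b**2 - k**2, then repeat with the next factor.

b**4 - k**4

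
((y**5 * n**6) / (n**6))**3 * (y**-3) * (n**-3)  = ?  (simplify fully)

y**12/n**3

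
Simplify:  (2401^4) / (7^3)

7^13

2401^4 = 7^16; 7^3 = 7^3
Combine exponents: 7^13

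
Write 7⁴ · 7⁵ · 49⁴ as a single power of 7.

7⁴ = 7^4; 7⁵ = 7^5; 49⁴ = 7^8
Combine exponents: 7^17

7^17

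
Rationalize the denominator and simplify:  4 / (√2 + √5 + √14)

Group as (√2 + √14) + √5; multiply by (√2 + √14) - √5, then rationalise the remaining surd.

(-44*√5 - 68*√2 + 16*√35 + 28*√14)/9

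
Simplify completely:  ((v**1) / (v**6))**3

Inside the bracket: (v**-5)
Raise to the power 3: (v**-15)

v**(-15)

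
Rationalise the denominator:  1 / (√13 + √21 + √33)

(-6*√1001 + √33 + 25*√21 + 41*√13)/1091

Group as (√21 + √33) + √13; multiply by (√21 + √33) - √13, then rationalise the remaining surd.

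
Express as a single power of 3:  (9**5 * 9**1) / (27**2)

9**5 = 3**10; 9**1 = 3**2; 27**2 = 3**6
Combine exponents: 3**6

3**6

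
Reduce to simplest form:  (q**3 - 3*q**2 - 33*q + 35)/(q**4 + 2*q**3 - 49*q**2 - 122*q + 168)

(q + 5)/(q**2 + 10*q + 24)

Factor: q**3 - 3*q**2 - 33*q + 35 = (q - 1)*(q + 5)*(q - 7);  q**4 + 2*q**3 - 49*q**2 - 122*q + 168 = (q - 7)*(q + 4)*(q + 6)*(q - 1)
Cancel the common factors (q - 7), (q - 1).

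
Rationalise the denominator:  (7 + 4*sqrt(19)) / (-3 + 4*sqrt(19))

Multiply numerator and denominator by -4*sqrt(19) - 3.
Denominator becomes -295; numerator becomes -325 - 40*sqrt(19).

(8*sqrt(19) + 65)/59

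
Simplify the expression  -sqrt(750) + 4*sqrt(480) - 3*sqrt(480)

-sqrt(30)

sqrt(750) = 5*sqrt(30); 4*sqrt(480) = 16*sqrt(30); 3*sqrt(480) = 12*sqrt(30)
Combine: (-5 + 16 - 12)·sqrt(30) = -sqrt(30)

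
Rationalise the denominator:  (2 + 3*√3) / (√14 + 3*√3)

(-3*√42 - 2*√14 + 6*√3 + 27)/13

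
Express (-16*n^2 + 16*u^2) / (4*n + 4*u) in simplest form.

-4*n + 4*u

-16*n^2 + 16*u^2 factors as 16*(-n + u)*(n + u).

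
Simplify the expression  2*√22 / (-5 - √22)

Multiply numerator and denominator by -5 + √22.
Denominator becomes 3; numerator becomes -10*√22 + 44.

(-10*√22 + 44)/3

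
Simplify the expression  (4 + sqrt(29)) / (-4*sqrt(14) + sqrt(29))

Multiply numerator and denominator by sqrt(29) + 4*sqrt(14).
Denominator becomes -195; numerator becomes 4*sqrt(29) + 29 + 16*sqrt(14) + 4*sqrt(406).

(-4*sqrt(406) - 16*sqrt(14) - 29 - 4*sqrt(29))/195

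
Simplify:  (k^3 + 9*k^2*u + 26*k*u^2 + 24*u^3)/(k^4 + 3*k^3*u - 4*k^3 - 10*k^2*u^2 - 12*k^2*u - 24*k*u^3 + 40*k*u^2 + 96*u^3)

Factor: k^3 + 9*k^2*u + 26*k*u^2 + 24*u^3 = (k + 4*u)*(k + 3*u)*(k + 2*u);  k^4 + 3*k^3*u - 4*k^3 - 10*k^2*u^2 - 12*k^2*u - 24*k*u^3 + 40*k*u^2 + 96*u^3 = (k + 2*u)*(k - 4)*(k - 3*u)*(k + 4*u)
Cancel the common factors (k + 2*u), (k + 4*u).

(-k - 3*u)/(-k^2 + 3*k*u + 4*k - 12*u)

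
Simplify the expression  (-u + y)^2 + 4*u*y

(u + y)^2

After expansion: u^2 + 2*u*y + y^2 — a perfect-square trinomial.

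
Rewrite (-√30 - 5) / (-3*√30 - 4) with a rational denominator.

Multiply numerator and denominator by -4 + 3*√30.
Denominator becomes -254; numerator becomes -70 - 11*√30.

(11*√30 + 70)/254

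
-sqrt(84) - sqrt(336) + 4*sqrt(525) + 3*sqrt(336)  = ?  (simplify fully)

sqrt(84) = 2*sqrt(21); sqrt(336) = 4*sqrt(21); 4*sqrt(525) = 20*sqrt(21); 3*sqrt(336) = 12*sqrt(21)
Combine: (-2 - 4 + 20 + 12)·sqrt(21) = 26*sqrt(21)

26*sqrt(21)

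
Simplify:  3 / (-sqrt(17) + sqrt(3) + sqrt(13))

(3*sqrt(17) + 21*sqrt(13) + 81*sqrt(3) + 6*sqrt(663))/155

Group as (sqrt(3) + sqrt(13)) - sqrt(17); multiply by (sqrt(3) + sqrt(13)) + sqrt(17), then rationalise the remaining surd.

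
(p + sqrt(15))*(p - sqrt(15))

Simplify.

p^2 - 15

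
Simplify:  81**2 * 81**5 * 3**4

81**2 = 3**8; 81**5 = 3**20; 3**4 = 3**4
Combine exponents: 3**32

3**32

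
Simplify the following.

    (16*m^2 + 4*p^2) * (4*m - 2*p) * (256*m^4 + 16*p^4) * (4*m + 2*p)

65536*m^8 - 256*p^8

Telescope via difference of squares: ((4*m)+(2*p))((4*m)-(2*p)) = 16*m^2 - 4*p^2, then repeat with the next factor.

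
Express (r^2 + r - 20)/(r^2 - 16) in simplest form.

(r + 5)/(r + 4)

Factor: r^2 + r - 20 = (r + 5)*(r - 4);  r^2 - 16 = (r + 4)*(r - 4)
Cancel the common factor (r - 4).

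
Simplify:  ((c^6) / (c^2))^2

c^8

Inside the bracket: c^4
Raise to the power 2: c^8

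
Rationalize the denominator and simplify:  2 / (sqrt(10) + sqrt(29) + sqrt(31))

(-sqrt(8990) + 4*sqrt(31) + 6*sqrt(29) + 25*sqrt(10))/274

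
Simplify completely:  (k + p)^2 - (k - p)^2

4*k*p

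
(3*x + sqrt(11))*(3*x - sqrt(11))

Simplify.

9*x**2 - 11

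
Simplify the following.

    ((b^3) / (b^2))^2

b^2

Inside the bracket: b^1
Raise to the power 2: b^2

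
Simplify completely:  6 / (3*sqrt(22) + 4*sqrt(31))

(-9*sqrt(22) + 12*sqrt(31))/149

Multiply numerator and denominator by -4*sqrt(31) + 3*sqrt(22).
Denominator becomes -298; numerator becomes -24*sqrt(31) + 18*sqrt(22).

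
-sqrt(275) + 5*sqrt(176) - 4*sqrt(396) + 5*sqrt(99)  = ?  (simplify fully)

6*sqrt(11)

sqrt(275) = 5*sqrt(11); 5*sqrt(176) = 20*sqrt(11); 4*sqrt(396) = 24*sqrt(11); 5*sqrt(99) = 15*sqrt(11)
Combine: (-5 + 20 - 24 + 15)·sqrt(11) = 6*sqrt(11)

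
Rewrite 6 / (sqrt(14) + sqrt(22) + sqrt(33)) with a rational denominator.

Group as (sqrt(22) + sqrt(33)) + sqrt(14); multiply by (sqrt(22) + sqrt(33)) - sqrt(14), then rationalise the remaining surd.

(-264*sqrt(21) + 18*sqrt(33) + 150*sqrt(22) + 246*sqrt(14))/1223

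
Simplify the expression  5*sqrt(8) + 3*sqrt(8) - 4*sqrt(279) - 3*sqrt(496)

-24*sqrt(31) + 16*sqrt(2)

5*sqrt(8) = 10*sqrt(2); 3*sqrt(8) = 6*sqrt(2); 4*sqrt(279) = 12*sqrt(31); 3*sqrt(496) = 12*sqrt(31)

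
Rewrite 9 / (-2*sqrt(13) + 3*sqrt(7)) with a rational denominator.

Multiply numerator and denominator by 2*sqrt(13) + 3*sqrt(7).
Denominator becomes 11; numerator becomes 18*sqrt(13) + 27*sqrt(7).

(18*sqrt(13) + 27*sqrt(7))/11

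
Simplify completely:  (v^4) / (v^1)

Quotient: v^3

v^3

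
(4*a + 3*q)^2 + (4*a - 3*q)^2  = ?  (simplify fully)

32*a^2 + 18*q^2

Write as f((4*a),(3*q)) + f((4*a),-(3*q)) and expand.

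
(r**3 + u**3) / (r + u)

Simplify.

Apply the sum-of-cubes factorisation and cancel (r + u).

r**2 - r*u + u**2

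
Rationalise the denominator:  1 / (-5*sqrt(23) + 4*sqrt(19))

Multiply numerator and denominator by 4*sqrt(19) + 5*sqrt(23).
Denominator becomes -271; numerator becomes 4*sqrt(19) + 5*sqrt(23).

(-5*sqrt(23) - 4*sqrt(19))/271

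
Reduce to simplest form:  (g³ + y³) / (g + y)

g^3 + y^3 = (g + y)(g² - g*y + y²).

g² - g*y + y²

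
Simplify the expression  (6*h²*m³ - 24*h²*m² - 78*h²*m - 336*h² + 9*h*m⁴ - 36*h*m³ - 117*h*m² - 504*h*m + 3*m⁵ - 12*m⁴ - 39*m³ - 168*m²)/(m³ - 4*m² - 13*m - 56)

6*h² + 9*h*m + 3*m²

Factor: 6*h²*m³ - 24*h²*m² - 78*h²*m - 336*h² + 9*h*m⁴ - 36*h*m³ - 117*h*m² - 504*h*m + 3*m⁵ - 12*m⁴ - 39*m³ - 168*m² = 3·(m - 7)·(h + m)·(2*h + m)·(m² + 3*m + 8);  m³ - 4*m² - 13*m - 56 = (m² + 3*m + 8)·(m - 7)
Cancel the common factors (m² + 3*m + 8), (m - 7).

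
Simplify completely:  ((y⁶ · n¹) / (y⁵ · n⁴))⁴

Inside the bracket: y¹ · (n^-3)
Raise to the power 4: y⁴ · (n^-12)

y⁴/n^12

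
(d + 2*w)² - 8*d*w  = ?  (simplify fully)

After expansion: d² - 4*d*w + 4*w² — a perfect-square trinomial.

(d - 2*w)²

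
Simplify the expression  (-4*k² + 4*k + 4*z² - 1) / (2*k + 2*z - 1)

-2*k + 2*z + 1

Factor (2*z)^2 - (2*k - 1)^2 and cancel (2*k + 2*z - 1).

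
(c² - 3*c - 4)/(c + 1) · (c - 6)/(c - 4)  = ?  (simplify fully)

c - 6

Factor: c² - 3*c - 4 = (c + 1)·(c - 4)
Cancel the common factors (c + 1), (c - 4).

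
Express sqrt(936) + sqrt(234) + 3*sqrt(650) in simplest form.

sqrt(936) = 6*sqrt(26); sqrt(234) = 3*sqrt(26); 3*sqrt(650) = 15*sqrt(26)
Combine: (6 + 3 + 15)·sqrt(26) = 24*sqrt(26)

24*sqrt(26)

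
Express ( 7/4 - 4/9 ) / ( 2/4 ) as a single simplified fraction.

Numerator: 7/4 - 4/9 = 47/36
Denominator: 2/4 = 1/2
Divide: (47/36) · (2) = 47/18

47/18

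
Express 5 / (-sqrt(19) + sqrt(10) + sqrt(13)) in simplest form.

Group as (sqrt(10) + sqrt(13)) - sqrt(19); multiply by (sqrt(10) + sqrt(13)) + sqrt(19), then rationalise the remaining surd.

(-10*sqrt(19) + 40*sqrt(13) + 55*sqrt(10) + 5*sqrt(2470))/252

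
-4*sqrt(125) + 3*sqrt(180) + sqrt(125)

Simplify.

3*sqrt(5)

4*sqrt(125) = 20*sqrt(5); 3*sqrt(180) = 18*sqrt(5); sqrt(125) = 5*sqrt(5)
Combine: (-20 + 18 + 5)·sqrt(5) = 3*sqrt(5)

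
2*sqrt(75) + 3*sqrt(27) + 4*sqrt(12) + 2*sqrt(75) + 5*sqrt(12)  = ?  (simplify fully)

47*sqrt(3)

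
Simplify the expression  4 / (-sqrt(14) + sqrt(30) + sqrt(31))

Group as (sqrt(30) + sqrt(31)) - sqrt(14); multiply by (sqrt(30) + sqrt(31)) + sqrt(14), then rationalise the remaining surd.

(-188*sqrt(14) + 52*sqrt(31) + 60*sqrt(30) + 16*sqrt(3255))/1511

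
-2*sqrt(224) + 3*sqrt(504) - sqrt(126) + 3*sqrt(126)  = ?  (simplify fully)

16*sqrt(14)

2*sqrt(224) = 8*sqrt(14); 3*sqrt(504) = 18*sqrt(14); sqrt(126) = 3*sqrt(14); 3*sqrt(126) = 9*sqrt(14)
Combine: (-8 + 18 - 3 + 9)·sqrt(14) = 16*sqrt(14)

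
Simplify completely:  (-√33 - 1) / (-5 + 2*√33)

(-71 - 7*√33)/107

Multiply numerator and denominator by -2*√33 - 5.
Denominator becomes -107; numerator becomes 7*√33 + 71.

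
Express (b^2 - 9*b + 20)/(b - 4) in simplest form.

b - 5

Factor: b^2 - 9*b + 20 = (b - 5)*(b - 4)
Cancel the common factor (b - 4).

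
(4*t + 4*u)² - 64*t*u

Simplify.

16*(t - u)²

Expanding gives 16*t² - 32*t*u + 16*u², a perfect square.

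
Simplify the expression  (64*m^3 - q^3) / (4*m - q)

16*m^2 + 4*m*q + q^2

Apply the difference-of-cubes factorisation and cancel (4*m - q).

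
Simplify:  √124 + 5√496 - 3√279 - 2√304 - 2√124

-8*√19 + 9*√31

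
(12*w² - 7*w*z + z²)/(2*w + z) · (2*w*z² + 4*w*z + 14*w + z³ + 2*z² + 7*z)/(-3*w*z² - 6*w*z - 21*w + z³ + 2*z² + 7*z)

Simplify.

Factor: 12*w² - 7*w*z + z² = (-3*w + z)·(-4*w + z);  2*w*z² + 4*w*z + 14*w + z³ + 2*z² + 7*z = (z² + 2*z + 7)·(2*w + z);  -3*w*z² - 6*w*z - 21*w + z³ + 2*z² + 7*z = (z² + 2*z + 7)·(-3*w + z)
Cancel the common factors (z² + 2*z + 7), (-3*w + z), (2*w + z).

-4*w + z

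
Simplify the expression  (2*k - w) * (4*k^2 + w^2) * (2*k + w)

Telescope via difference of squares: ((2*k)+w)((2*k)-w) = 4*k^2 - w^2, then repeat with the next factor.

16*k^4 - w^4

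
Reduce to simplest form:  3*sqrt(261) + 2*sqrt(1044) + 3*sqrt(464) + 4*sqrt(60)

8*sqrt(15) + 33*sqrt(29)

3*sqrt(261) = 9*sqrt(29); 2*sqrt(1044) = 12*sqrt(29); 3*sqrt(464) = 12*sqrt(29); 4*sqrt(60) = 8*sqrt(15)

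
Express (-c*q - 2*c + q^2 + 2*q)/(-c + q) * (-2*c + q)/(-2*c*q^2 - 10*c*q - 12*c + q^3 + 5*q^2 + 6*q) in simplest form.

1/(q + 3)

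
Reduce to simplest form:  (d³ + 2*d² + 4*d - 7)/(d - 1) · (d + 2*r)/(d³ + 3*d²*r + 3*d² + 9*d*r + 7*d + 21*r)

(d + 2*r)/(d + 3*r)

Factor: d³ + 2*d² + 4*d - 7 = (d² + 3*d + 7)·(d - 1);  d³ + 3*d²*r + 3*d² + 9*d*r + 7*d + 21*r = (d² + 3*d + 7)·(d + 3*r)
Cancel the common factors (d² + 3*d + 7), (d - 1).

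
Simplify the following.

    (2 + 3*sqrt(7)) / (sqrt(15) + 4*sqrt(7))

(-3*sqrt(105) - 2*sqrt(15) + 8*sqrt(7) + 84)/97

Multiply numerator and denominator by -sqrt(15) + 4*sqrt(7).
Denominator becomes 97; numerator becomes -3*sqrt(105) - 2*sqrt(15) + 8*sqrt(7) + 84.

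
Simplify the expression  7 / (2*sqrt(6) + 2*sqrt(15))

Multiply numerator and denominator by -2*sqrt(15) + 2*sqrt(6).
Denominator becomes -36; numerator becomes -14*sqrt(15) + 14*sqrt(6).

(-7*sqrt(6) + 7*sqrt(15))/18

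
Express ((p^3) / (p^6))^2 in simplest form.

p^(-6)

Inside the bracket: (p^-3)
Raise to the power 2: (p^-6)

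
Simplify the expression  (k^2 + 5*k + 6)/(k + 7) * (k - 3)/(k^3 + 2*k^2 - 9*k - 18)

Factor: k^2 + 5*k + 6 = (k + 3)*(k + 2);  k^3 + 2*k^2 - 9*k - 18 = (k + 3)*(k + 2)*(k - 3)
Cancel the common factors (k + 3), (k - 3), (k + 2).

1/(k + 7)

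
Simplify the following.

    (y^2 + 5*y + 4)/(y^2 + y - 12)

(y + 1)/(y - 3)

Factor: y^2 + 5*y + 4 = (y + 1)*(y + 4);  y^2 + y - 12 = (y - 3)*(y + 4)
Cancel the common factor (y + 4).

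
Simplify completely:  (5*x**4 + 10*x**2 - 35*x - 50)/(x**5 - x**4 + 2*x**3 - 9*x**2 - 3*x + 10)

Factor: 5*x**4 + 10*x**2 - 35*x - 50 = 5*(x**2 + x + 5)*(x - 2)*(x + 1);  x**5 - x**4 + 2*x**3 - 9*x**2 - 3*x + 10 = (x - 1)*(x + 1)*(x - 2)*(x**2 + x + 5)
Cancel the common factors (x**2 + x + 5), (x - 2), (x + 1).

5/(x - 1)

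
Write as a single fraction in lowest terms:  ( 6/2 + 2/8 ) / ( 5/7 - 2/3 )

Numerator: 6/2 + 2/8 = 13/4
Denominator: 5/7 - 2/3 = 1/21
Divide: (13/4) · (21) = 273/4

273/4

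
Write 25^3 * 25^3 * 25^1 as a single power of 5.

5^14

25^3 = 5^6; 25^3 = 5^6; 25^1 = 5^2
Combine exponents: 5^14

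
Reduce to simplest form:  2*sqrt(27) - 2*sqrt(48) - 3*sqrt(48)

-14*sqrt(3)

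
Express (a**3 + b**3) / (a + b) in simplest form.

Apply the sum-of-cubes factorisation and cancel (a + b).

a**2 - a*b + b**2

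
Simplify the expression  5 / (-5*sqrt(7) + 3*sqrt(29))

Multiply numerator and denominator by 5*sqrt(7) + 3*sqrt(29).
Denominator becomes 86; numerator becomes 25*sqrt(7) + 15*sqrt(29).

(25*sqrt(7) + 15*sqrt(29))/86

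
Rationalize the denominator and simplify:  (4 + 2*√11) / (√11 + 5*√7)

Multiply numerator and denominator by -5*√7 + √11.
Denominator becomes -164; numerator becomes -10*√77 - 20*√7 + 4*√11 + 22.

(-11 - 2*√11 + 10*√7 + 5*√77)/82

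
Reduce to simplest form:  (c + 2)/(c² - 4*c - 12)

Factor: c² - 4*c - 12 = (c + 2)·(c - 6)
Cancel the common factor (c + 2).

1/(c - 6)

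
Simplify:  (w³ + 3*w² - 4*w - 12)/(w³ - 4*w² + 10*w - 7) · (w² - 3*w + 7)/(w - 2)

(w² + 5*w + 6)/(w - 1)

Factor: w³ + 3*w² - 4*w - 12 = (w + 2)·(w - 2)·(w + 3);  w³ - 4*w² + 10*w - 7 = (w - 1)·(w² - 3*w + 7)
Cancel the common factors (w² - 3*w + 7), (w - 2).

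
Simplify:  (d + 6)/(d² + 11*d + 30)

1/(d + 5)

Factor: d² + 11*d + 30 = (d + 5)·(d + 6)
Cancel the common factor (d + 6).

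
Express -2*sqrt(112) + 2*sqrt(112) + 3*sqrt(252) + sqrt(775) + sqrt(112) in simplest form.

2*sqrt(112) = 8*sqrt(7); 2*sqrt(112) = 8*sqrt(7); 3*sqrt(252) = 18*sqrt(7); sqrt(775) = 5*sqrt(31); sqrt(112) = 4*sqrt(7)

5*sqrt(31) + 22*sqrt(7)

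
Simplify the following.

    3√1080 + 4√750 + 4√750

58*√30

3√1080 = 18*√30; 4√750 = 20*√30; 4√750 = 20*√30
Combine: (18 + 20 + 20)·√30 = 58*√30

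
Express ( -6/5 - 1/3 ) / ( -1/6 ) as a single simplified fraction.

46/5

Numerator: -6/5 - 1/3 = -23/15
Denominator: -1/6 = -1/6
Divide: (-23/15) · (-6) = 46/5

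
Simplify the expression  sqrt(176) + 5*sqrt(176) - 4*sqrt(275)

sqrt(176) = 4*sqrt(11); 5*sqrt(176) = 20*sqrt(11); 4*sqrt(275) = 20*sqrt(11)
Combine: (4 + 20 - 20)·sqrt(11) = 4*sqrt(11)

4*sqrt(11)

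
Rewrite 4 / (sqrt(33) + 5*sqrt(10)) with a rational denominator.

Multiply numerator and denominator by -sqrt(33) + 5*sqrt(10).
Denominator becomes 217; numerator becomes -4*sqrt(33) + 20*sqrt(10).

(-4*sqrt(33) + 20*sqrt(10))/217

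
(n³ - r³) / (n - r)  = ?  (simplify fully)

n² + n*r + r²

n^3 - r^3 = (n - r)(n² + n*r + r²).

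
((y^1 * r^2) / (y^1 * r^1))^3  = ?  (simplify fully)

r^3

Inside the bracket: r^1
Raise to the power 3: r^3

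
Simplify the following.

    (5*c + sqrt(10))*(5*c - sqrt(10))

25*c**2 - 10

Product of conjugates: (P+Q)(P-Q) = P**2 - Q**2.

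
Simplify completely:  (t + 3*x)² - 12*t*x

Expanding gives t² - 6*t*x + 9*x², a perfect square.

(t - 3*x)²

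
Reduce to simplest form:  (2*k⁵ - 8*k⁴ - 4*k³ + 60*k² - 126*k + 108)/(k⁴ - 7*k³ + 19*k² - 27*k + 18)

2*k + 6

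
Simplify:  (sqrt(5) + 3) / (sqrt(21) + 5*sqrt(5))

(-3*sqrt(21) - sqrt(105) + 25 + 15*sqrt(5))/104

Multiply numerator and denominator by -sqrt(21) + 5*sqrt(5).
Denominator becomes 104; numerator becomes -3*sqrt(21) - sqrt(105) + 25 + 15*sqrt(5).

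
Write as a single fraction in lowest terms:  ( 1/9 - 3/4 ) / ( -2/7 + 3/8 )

-322/45

Numerator: 1/9 - 3/4 = -23/36
Denominator: -2/7 + 3/8 = 5/56
Divide: (-23/36) · (56/5) = -322/45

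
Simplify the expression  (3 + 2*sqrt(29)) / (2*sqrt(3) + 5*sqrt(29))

Multiply numerator and denominator by -2*sqrt(3) + 5*sqrt(29).
Denominator becomes 713; numerator becomes -4*sqrt(87) - 6*sqrt(3) + 15*sqrt(29) + 290.

(-4*sqrt(87) - 6*sqrt(3) + 15*sqrt(29) + 290)/713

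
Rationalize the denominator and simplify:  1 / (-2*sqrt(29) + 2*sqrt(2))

(-sqrt(29) - sqrt(2))/54

Multiply numerator and denominator by 2*sqrt(2) + 2*sqrt(29).
Denominator becomes -108; numerator becomes 2*sqrt(2) + 2*sqrt(29).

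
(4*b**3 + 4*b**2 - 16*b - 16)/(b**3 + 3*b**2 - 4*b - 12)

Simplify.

Factor: 4*b**3 + 4*b**2 - 16*b - 16 = 4*(b - 2)*(b + 1)*(b + 2);  b**3 + 3*b**2 - 4*b - 12 = (b - 2)*(b + 3)*(b + 2)
Cancel the common factors (b + 2), (b - 2).

(4*b + 4)/(b + 3)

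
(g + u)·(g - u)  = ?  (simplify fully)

Product of conjugates: (P+Q)(P-Q) = P^2 - Q^2.

g² - u²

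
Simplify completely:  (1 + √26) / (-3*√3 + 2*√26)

Multiply numerator and denominator by 3*√3 + 2*√26.
Denominator becomes 77; numerator becomes 3*√3 + 2*√26 + 3*√78 + 52.

(3*√3 + 2*√26 + 3*√78 + 52)/77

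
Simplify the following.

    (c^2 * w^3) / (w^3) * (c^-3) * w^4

Quotient: c^2
Multiply by (c^-3) * w^4: add exponents.

w^4/c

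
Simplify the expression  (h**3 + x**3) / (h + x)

Apply the sum-of-cubes factorisation and cancel (h + x).

h**2 - h*x + x**2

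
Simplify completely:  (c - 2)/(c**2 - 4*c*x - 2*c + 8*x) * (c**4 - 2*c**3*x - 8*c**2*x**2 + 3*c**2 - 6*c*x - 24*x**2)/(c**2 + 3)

c + 2*x

Factor: c**2 - 4*c*x - 2*c + 8*x = (c - 2)*(c - 4*x);  c**4 - 2*c**3*x - 8*c**2*x**2 + 3*c**2 - 6*c*x - 24*x**2 = (c + 2*x)*(c**2 + 3)*(c - 4*x)
Cancel the common factors (c**2 + 3), (c - 4*x), (c - 2).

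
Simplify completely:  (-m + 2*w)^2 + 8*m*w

(m + 2*w)^2

Expanding gives m^2 + 4*m*w + 4*w^2, a perfect square.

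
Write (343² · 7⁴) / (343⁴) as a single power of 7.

7^(-2)

343² = 7^6; 7⁴ = 7^4; 343⁴ = 7^12
Combine exponents: 7^(-2)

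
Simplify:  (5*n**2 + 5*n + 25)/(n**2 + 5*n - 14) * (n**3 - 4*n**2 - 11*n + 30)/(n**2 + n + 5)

(5*n**2 - 10*n - 75)/(n + 7)

Factor: 5*n**2 + 5*n + 25 = 5*(n**2 + n + 5);  n**2 + 5*n - 14 = (n + 7)*(n - 2);  n**3 - 4*n**2 - 11*n + 30 = (n - 5)*(n + 3)*(n - 2)
Cancel the common factors (n**2 + n + 5), (n - 2).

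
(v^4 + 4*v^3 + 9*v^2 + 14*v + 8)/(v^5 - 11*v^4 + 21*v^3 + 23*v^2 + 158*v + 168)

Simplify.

Factor: v^4 + 4*v^3 + 9*v^2 + 14*v + 8 = (v + 2)*(v^2 + v + 4)*(v + 1);  v^5 - 11*v^4 + 21*v^3 + 23*v^2 + 158*v + 168 = (v - 7)*(v + 1)*(v - 6)*(v^2 + v + 4)
Cancel the common factors (v^2 + v + 4), (v + 1).

(v + 2)/(v^2 - 13*v + 42)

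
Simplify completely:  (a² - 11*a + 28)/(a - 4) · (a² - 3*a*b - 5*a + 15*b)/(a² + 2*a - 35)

Factor: a² - 11*a + 28 = (a - 7)·(a - 4);  a² - 3*a*b - 5*a + 15*b = (a - 3*b)·(a - 5);  a² + 2*a - 35 = (a - 5)·(a + 7)
Cancel the common factors (a - 5), (a - 4).

(a² - 3*a*b - 7*a + 21*b)/(a + 7)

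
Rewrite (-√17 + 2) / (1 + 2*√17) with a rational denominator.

(-36 + 5*√17)/67

Multiply numerator and denominator by -2*√17 + 1.
Denominator becomes -67; numerator becomes -5*√17 + 36.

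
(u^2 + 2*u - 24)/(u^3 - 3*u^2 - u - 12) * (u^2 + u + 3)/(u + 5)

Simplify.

Factor: u^2 + 2*u - 24 = (u - 4)*(u + 6);  u^3 - 3*u^2 - u - 12 = (u^2 + u + 3)*(u - 4)
Cancel the common factors (u^2 + u + 3), (u - 4).

(u + 6)/(u + 5)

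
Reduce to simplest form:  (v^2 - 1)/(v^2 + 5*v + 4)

Factor: v^2 - 1 = (v - 1)*(v + 1);  v^2 + 5*v + 4 = (v + 1)*(v + 4)
Cancel the common factor (v + 1).

(v - 1)/(v + 4)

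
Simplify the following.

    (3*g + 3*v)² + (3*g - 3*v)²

18*g² + 18*v²

Binomially expand both and collect terms in (3*g), (3*v).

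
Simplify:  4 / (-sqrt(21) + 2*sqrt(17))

(4*sqrt(21) + 8*sqrt(17))/47

Multiply numerator and denominator by sqrt(21) + 2*sqrt(17).
Denominator becomes 47; numerator becomes 4*sqrt(21) + 8*sqrt(17).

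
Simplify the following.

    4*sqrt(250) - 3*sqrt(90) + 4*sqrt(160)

27*sqrt(10)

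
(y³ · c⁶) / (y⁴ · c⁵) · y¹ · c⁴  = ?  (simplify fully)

Quotient: (y^-1) · c¹
Multiply by y¹ · c⁴: add exponents.

c⁵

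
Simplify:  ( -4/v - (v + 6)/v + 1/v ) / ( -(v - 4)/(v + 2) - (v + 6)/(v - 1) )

(v**3 + 10*v**2 + 7*v - 18)/(2*v**3 + 3*v**2 + 16*v)

Numerator: -4/v - (v + 6)/v + 1/v = (-v - 9)/v
Denominator: -(v - 4)/(v + 2) - (v + 6)/(v - 1) = (-2*v**2 - 3*v - 16)/(v**2 + v - 2)
Divide: ((-v - 9)/v) · ((v**2 + v - 2)/(-2*v**2 - 3*v - 16)) = (v**3 + 10*v**2 + 7*v - 18)/(2*v**3 + 3*v**2 + 16*v)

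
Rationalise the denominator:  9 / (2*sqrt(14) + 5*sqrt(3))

Multiply numerator and denominator by -2*sqrt(14) + 5*sqrt(3).
Denominator becomes 19; numerator becomes -18*sqrt(14) + 45*sqrt(3).

(-18*sqrt(14) + 45*sqrt(3))/19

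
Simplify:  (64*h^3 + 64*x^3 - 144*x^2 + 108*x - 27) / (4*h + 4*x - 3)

16*h^2 - 16*h*x + 12*h + 16*x^2 - 24*x + 9

(4*h)^3 + (4*x - 3)^3 = (4*h + 4*x - 3)(16*h^2 - 16*h*x + 12*h + 16*x^2 - 24*x + 9).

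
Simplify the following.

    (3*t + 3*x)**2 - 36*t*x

After expansion: 9*t**2 - 18*t*x + 9*x**2 — a perfect-square trinomial.

9*(t - x)**2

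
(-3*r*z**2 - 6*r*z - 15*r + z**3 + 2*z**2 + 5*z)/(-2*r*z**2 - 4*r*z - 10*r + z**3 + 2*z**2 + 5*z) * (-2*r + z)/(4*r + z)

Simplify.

Factor: -3*r*z**2 - 6*r*z - 15*r + z**3 + 2*z**2 + 5*z = (z**2 + 2*z + 5)*(-3*r + z);  -2*r*z**2 - 4*r*z - 10*r + z**3 + 2*z**2 + 5*z = (z**2 + 2*z + 5)*(-2*r + z)
Cancel the common factors (z**2 + 2*z + 5), (-2*r + z).

(-3*r + z)/(4*r + z)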